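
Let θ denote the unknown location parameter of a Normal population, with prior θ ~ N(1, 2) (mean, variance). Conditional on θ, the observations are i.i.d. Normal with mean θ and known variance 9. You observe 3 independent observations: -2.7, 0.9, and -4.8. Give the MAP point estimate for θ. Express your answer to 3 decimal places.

n = 3; x̄ = ((-2.7) + 0.9 + (-4.8))/3 = -6.6/3 = -2.2.
For a Normal prior and Normal likelihood with known variance, the posterior is Normal; its mode equals its mean, the precision-weighted average.
Prior precision 1/σ₀² = 1/2 = 0.5; data precision n/σ² = 3/9 = 1/3.
θ̂ = (0.5·1 + (1/3)·(-2.2)) / (0.5 + 1/3) = (-7/30)/(5/6) = -0.280.

θ̂_MAP = -0.280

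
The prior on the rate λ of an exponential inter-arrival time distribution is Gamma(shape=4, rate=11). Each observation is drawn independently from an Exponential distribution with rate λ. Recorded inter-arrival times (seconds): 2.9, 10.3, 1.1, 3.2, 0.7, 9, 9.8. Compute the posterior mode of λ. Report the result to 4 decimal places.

λ̂_MAP = 0.2083

The Exponential(rate=λ) likelihood is ∝ λ^n e^(−λΣtᵢ). Here n = 7 and Σtᵢ = 2.9 + 10.3 + 1.1 + 3.2 + 0.7 + 9 + 9.8 = 37.
Posterior ∝ λ^3e^(−11λ) · λ^7e^(−37λ) = λ^10e^(−48λ), i.e. Gamma(11, 48).
Mode = (a−1)/b = 10/48 ≈ 0.2083.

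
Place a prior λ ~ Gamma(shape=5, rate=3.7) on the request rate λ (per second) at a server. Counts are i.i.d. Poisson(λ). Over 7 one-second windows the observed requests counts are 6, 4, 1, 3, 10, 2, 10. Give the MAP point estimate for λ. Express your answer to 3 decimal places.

Σxᵢ = 6+4+1+3+10+2+10 = 36, with n = 7.
Posterior ∝ λ^4e^(−3.7λ) · λ^36e^(−7λ) = λ^40e^(−10.7λ), i.e. Gamma(shape=41, rate=10.7).
The mode of a Gamma(a, b) with a ≥ 1 (shape–rate) is (a−1)/b = 40/10.7 ≈ 3.738.

λ̂_MAP = 3.738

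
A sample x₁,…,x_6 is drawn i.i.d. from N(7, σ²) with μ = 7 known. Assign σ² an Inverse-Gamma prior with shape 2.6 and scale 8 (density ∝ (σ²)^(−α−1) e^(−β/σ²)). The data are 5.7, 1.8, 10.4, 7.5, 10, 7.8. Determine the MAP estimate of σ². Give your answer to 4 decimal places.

Sum of squared deviations about the known mean: SS = (5.7−7)² + (1.8−7)² + (10.4−7)² + (7.5−7)² + (10−7)² + (7.8−7)² = 50.18.
The Normal likelihood contributes (σ²)^(−n/2) exp(−SS/(2σ²)), so the posterior is Inverse-Gamma(α + n/2, β + SS/2) = Inverse-Gamma(5.6, 33.09).
The mode of Inverse-Gamma(a, b) is b/(a+1) = 33.09/6.6 ≈ 5.0136.

σ̂²_MAP = 5.0136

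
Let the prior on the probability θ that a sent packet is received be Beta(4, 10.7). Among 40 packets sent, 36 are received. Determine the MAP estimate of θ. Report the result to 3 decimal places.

Prior: Beta(4, 10.7).
Data: 36 successes in 40 trials. The binomial likelihood contributes θ^36(1−θ)^4, so the posterior is Beta(4+36, 10.7+4) = Beta(40, 14.7).
For Beta(a, b) with a, b > 1 the mode is (a−1)/(a+b−2) = 39/52.7 ≈ 0.740.

θ̂_MAP = 0.740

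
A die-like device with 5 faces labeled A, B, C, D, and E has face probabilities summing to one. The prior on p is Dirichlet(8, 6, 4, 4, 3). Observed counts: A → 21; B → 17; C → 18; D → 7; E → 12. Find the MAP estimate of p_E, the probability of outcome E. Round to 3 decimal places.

The posterior is Dirichlet(αᵢ + nᵢ) = Dirichlet(29, 23, 22, 11, 15).
For a Dirichlet(a₁,…,a_K) with all aᵢ > 1, the mode has j-th component (aⱼ − 1)/(Σaᵢ − K).
Here Σaᵢ = 100 and K = 5, so p_E = (15 − 1)/(100 − 5) = 14/95 ≈ 0.147.

MAP estimate of p_E = 0.147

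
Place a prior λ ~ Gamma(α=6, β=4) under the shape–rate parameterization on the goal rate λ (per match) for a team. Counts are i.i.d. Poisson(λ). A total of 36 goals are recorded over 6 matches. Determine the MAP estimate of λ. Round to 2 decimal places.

Σxᵢ = 36, n = 6.
Posterior ∝ λ^5e^(−4λ) · λ^36e^(−6λ) = λ^41e^(−10λ), i.e. Gamma(shape=42, rate=10).
The mode of a Gamma(a, b) with a ≥ 1 (shape–rate) is (a−1)/b = 41/10 ≈ 4.10.

λ̂_MAP = 4.10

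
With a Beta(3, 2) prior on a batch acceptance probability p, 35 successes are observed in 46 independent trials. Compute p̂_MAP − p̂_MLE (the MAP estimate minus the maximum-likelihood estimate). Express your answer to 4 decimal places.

Posterior is Beta(38, 13); MAP = (38−1)/(51−2) = 37/49 ≈ 0.75510.
MLE ignores the prior: p̂_MLE = k/n = 35/46 ≈ 0.76087.
Difference = 37/49 − 35/46 = -13/2254 ≈ -0.0058.

MAP − MLE = -0.0058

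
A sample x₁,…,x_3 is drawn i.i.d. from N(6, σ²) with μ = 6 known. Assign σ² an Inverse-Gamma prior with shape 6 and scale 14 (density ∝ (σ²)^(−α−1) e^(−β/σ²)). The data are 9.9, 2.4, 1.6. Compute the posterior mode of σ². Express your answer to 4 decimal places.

σ̂²_MAP = 4.4429

Sum of squared deviations about the known mean: SS = (9.9−6)² + (2.4−6)² + (1.6−6)² = 47.53.
The Normal likelihood contributes (σ²)^(−n/2) exp(−SS/(2σ²)), so the posterior is Inverse-Gamma(α + n/2, β + SS/2) = Inverse-Gamma(7.5, 37.765).
The mode of Inverse-Gamma(a, b) is b/(a+1) = 37.765/8.5 ≈ 4.4429.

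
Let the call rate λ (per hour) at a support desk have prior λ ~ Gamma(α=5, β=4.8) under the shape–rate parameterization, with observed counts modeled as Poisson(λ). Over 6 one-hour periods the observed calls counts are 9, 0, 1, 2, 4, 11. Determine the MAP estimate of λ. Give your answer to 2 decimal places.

λ̂_MAP = 2.87

Σxᵢ = 9+0+1+2+4+11 = 27, with n = 6.
Posterior ∝ λ^4e^(−4.8λ) · λ^27e^(−6λ) = λ^31e^(−10.8λ), i.e. Gamma(shape=32, rate=10.8).
The mode of a Gamma(a, b) with a ≥ 1 (shape–rate) is (a−1)/b = 31/10.8 ≈ 2.87.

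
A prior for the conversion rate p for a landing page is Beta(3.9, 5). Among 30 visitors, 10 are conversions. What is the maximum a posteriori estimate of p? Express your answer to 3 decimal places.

p̂_MAP = 0.350

Prior: Beta(3.9, 5).
Data: 10 successes in 30 trials. The binomial likelihood contributes p^10(1−p)^20, so the posterior is Beta(3.9+10, 5+20) = Beta(13.9, 25).
For Beta(a, b) with a, b > 1 the mode is (a−1)/(a+b−2) = 12.9/36.9 ≈ 0.350.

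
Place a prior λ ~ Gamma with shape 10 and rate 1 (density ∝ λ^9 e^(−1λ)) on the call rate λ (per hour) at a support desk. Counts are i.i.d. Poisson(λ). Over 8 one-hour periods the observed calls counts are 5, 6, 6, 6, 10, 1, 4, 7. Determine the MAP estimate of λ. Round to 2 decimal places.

Σxᵢ = 5+6+6+6+10+1+4+7 = 45, with n = 8.
Posterior ∝ λ^9e^(−1λ) · λ^45e^(−8λ) = λ^54e^(−9λ), i.e. Gamma(shape=55, rate=9).
The mode of a Gamma(a, b) with a ≥ 1 (shape–rate) is (a−1)/b = 54/9 ≈ 6.00.

λ̂_MAP = 6.00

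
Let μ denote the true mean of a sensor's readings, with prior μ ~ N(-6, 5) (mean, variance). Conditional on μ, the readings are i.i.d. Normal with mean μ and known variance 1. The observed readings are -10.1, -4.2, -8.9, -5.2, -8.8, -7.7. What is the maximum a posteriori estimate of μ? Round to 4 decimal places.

μ̂_MAP = -7.4355

n = 6; x̄ = ((-10.1) + (-4.2) + (-8.9) + (-5.2) + (-8.8) + (-7.7))/6 = -44.9/6 = -449/60 ≈ -7.4833.
For a Normal prior and Normal likelihood with known variance, the posterior is Normal; its mode equals its mean, the precision-weighted average.
Prior precision 1/σ₀² = 1/5 = 0.2; data precision n/σ² = 6/1 = 6.
μ̂ = (0.2·(-6) + 6·(-449/60)) / (0.2 + 6) = (-46.1)/6.2 = -461/62 ≈ -7.4355.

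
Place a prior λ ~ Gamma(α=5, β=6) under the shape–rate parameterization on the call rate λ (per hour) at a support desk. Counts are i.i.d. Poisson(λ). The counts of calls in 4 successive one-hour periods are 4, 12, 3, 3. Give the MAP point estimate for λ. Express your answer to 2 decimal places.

Σxᵢ = 4+12+3+3 = 22, with n = 4.
Posterior ∝ λ^4e^(−6λ) · λ^22e^(−4λ) = λ^26e^(−10λ), i.e. Gamma(shape=27, rate=10).
The mode of a Gamma(a, b) with a ≥ 1 (shape–rate) is (a−1)/b = 26/10 ≈ 2.60.

λ̂_MAP = 2.60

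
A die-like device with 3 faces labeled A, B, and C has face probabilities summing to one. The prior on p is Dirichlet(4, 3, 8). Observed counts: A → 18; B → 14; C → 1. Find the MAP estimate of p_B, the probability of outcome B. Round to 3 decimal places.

The posterior is Dirichlet(αᵢ + nᵢ) = Dirichlet(22, 17, 9).
For a Dirichlet(a₁,…,a_K) with all aᵢ > 1, the mode has j-th component (aⱼ − 1)/(Σaᵢ − K).
Here Σaᵢ = 48 and K = 3, so p_B = (17 − 1)/(48 − 3) = 16/45 ≈ 0.356.

MAP estimate of p_B = 0.356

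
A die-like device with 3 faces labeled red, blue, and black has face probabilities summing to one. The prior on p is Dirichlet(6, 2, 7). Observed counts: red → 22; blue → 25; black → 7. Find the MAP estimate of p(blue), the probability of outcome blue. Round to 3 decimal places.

MAP estimate of p(blue) = 0.394

The posterior is Dirichlet(αᵢ + nᵢ) = Dirichlet(28, 27, 14).
For a Dirichlet(a₁,…,a_K) with all aᵢ > 1, the mode has j-th component (aⱼ − 1)/(Σaᵢ − K).
Here Σaᵢ = 69 and K = 3, so p(blue) = (27 − 1)/(69 − 3) = 26/66 ≈ 0.394.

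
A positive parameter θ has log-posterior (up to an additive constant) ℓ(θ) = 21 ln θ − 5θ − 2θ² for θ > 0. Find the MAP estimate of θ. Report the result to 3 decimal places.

θ̂_MAP = 1.750

ℓ'(θ) = 21/θ − 5 − 4θ. Setting this to zero and multiplying by θ: 4θ² + 5θ − 21 = 0.
θ = (−5 + √(5² + 4·4·21)) / (2·4) = (−5 + √361) / 8 = (−5 + 19)/8 = 7/4.
ℓ''(θ) = −21/θ² − 4 < 0, confirming a maximum.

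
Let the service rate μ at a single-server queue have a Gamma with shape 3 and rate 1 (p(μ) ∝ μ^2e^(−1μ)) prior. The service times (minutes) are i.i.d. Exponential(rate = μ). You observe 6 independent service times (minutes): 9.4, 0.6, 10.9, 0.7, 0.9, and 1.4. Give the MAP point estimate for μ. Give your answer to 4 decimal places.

The Exponential(rate=μ) likelihood is ∝ μ^n e^(−μΣtᵢ). Here n = 6 and Σtᵢ = 9.4 + 0.6 + 10.9 + 0.7 + 0.9 + 1.4 = 23.9.
Posterior ∝ μ^2e^(−1μ) · μ^6e^(−23.9μ) = μ^8e^(−24.9μ), i.e. Gamma(9, 24.9).
Mode = (a−1)/b = 8/24.9 ≈ 0.3213.

μ̂_MAP = 0.3213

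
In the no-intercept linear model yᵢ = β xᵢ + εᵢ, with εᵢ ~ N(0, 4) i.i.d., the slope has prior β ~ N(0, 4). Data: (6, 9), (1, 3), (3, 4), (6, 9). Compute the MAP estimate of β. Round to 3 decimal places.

β̂_MAP = 1.482

log p(β | y) = −Σ(yᵢ − βxᵢ)²/(2·4) − β²/(2·4) + const.
Setting the derivative to zero: Σxᵢ(yᵢ − βxᵢ)/4 − β/4 = 0, so β = Σxᵢyᵢ / (Σxᵢ² + σ²/τ²).
Σxᵢyᵢ = 6·9 + 1·3 + 3·4 + 6·9 = 123; Σxᵢ² = 82; σ²/τ² = 1.
β̂_MAP = 123 / (82 + 1) = 123/83 ≈ 1.482.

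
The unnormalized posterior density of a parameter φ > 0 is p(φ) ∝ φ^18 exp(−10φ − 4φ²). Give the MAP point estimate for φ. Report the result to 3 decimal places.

φ̂_MAP = 1.000

ℓ'(φ) = 18/φ − 10 − 8φ. Setting this to zero and multiplying by φ: 8φ² + 10φ − 18 = 0.
φ = (−10 + √(10² + 4·8·18)) / (2·8) = (−10 + √676) / 16 = (−10 + 26)/16 = 1.
ℓ''(φ) = −18/φ² − 8 < 0, confirming a maximum.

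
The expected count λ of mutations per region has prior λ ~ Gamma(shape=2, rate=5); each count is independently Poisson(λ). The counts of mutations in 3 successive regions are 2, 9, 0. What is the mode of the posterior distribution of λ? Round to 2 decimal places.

Σxᵢ = 2+9+0 = 11, with n = 3.
Posterior ∝ λe^(−5λ) · λ^11e^(−3λ) = λ^12e^(−8λ), i.e. Gamma(shape=13, rate=8).
The mode of a Gamma(a, b) with a ≥ 1 (shape–rate) is (a−1)/b = 12/8 ≈ 1.50.

λ̂_MAP = 1.50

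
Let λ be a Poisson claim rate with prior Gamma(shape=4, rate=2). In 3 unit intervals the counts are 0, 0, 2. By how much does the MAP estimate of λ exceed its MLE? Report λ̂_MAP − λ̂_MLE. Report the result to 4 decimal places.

Σxᵢ = 2. Posterior is Gamma(6, 5); MAP = (6−1)/5 = 5/5 ≈ 1.00000.
MLE = x̄ = 2/3 ≈ 0.66667.
Difference = 5/5 − 2/3 = 1/3 ≈ 0.3333.

MAP − MLE = 0.3333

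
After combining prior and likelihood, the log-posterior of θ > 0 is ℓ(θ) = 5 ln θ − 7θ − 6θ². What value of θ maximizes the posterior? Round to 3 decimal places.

ℓ'(θ) = 5/θ − 7 − 12θ. Setting this to zero and multiplying by θ: 12θ² + 7θ − 5 = 0.
θ = (−7 + √(7² + 4·12·5)) / (2·12) = (−7 + √289) / 24 = (−7 + 17)/24 = 5/12.
ℓ''(θ) = −5/θ² − 12 < 0, confirming a maximum.

θ̂_MAP = 0.417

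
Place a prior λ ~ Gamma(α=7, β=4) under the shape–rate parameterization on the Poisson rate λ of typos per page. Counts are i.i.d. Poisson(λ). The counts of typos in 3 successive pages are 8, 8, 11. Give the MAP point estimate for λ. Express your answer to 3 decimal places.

λ̂_MAP = 4.714

Σxᵢ = 8+8+11 = 27, with n = 3.
Posterior ∝ λ^6e^(−4λ) · λ^27e^(−3λ) = λ^33e^(−7λ), i.e. Gamma(shape=34, rate=7).
The mode of a Gamma(a, b) with a ≥ 1 (shape–rate) is (a−1)/b = 33/7 ≈ 4.714.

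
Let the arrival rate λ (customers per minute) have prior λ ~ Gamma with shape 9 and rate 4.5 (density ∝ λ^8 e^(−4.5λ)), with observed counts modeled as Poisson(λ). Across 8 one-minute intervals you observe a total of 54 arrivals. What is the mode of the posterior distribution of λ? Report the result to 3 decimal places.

λ̂_MAP = 4.960

Σxᵢ = 54, n = 8.
Posterior ∝ λ^8e^(−4.5λ) · λ^54e^(−8λ) = λ^62e^(−12.5λ), i.e. Gamma(shape=63, rate=12.5).
The mode of a Gamma(a, b) with a ≥ 1 (shape–rate) is (a−1)/b = 62/12.5 ≈ 4.960.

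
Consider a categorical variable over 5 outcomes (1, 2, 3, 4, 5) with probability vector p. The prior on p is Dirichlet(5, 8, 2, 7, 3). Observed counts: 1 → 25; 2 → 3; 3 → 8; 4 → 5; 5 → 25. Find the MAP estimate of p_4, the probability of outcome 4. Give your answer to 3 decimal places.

MAP estimate: 0.128

The posterior is Dirichlet(αᵢ + nᵢ) = Dirichlet(30, 11, 10, 12, 28).
For a Dirichlet(a₁,…,a_K) with all aᵢ > 1, the mode has j-th component (aⱼ − 1)/(Σaᵢ − K).
Here Σaᵢ = 91 and K = 5, so p_4 = (12 − 1)/(91 − 5) = 11/86 ≈ 0.128.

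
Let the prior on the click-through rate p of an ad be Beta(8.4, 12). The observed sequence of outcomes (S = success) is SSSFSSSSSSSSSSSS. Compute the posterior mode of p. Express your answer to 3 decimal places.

p̂_MAP = 0.651

Prior: Beta(8.4, 12).
Data: 15 successes in 16 trials (from the sequence). The binomial likelihood contributes p^15(1−p)^1, so the posterior is Beta(8.4+15, 12+1) = Beta(23.4, 13).
For Beta(a, b) with a, b > 1 the mode is (a−1)/(a+b−2) = 22.4/34.4 ≈ 0.651.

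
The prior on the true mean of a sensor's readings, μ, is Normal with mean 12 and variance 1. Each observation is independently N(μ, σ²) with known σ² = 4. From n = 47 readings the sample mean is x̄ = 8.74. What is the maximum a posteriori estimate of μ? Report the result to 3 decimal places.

μ̂_MAP = 8.996

n = 47, x̄ = 8.74.
For a Normal prior and Normal likelihood with known variance, the posterior is Normal; its mode equals its mean, the precision-weighted average.
Prior precision 1/σ₀² = 1/1 = 1; data precision n/σ² = 47/4 = 11.75.
μ̂ = (1·12 + 11.75·8.74) / (1 + 11.75) = 114.695/12.75 = 22939/2550 ≈ 8.996.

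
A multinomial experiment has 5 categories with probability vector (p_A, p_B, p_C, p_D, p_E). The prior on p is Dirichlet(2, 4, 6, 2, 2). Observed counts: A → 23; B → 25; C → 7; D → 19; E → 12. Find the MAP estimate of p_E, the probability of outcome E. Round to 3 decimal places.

The posterior is Dirichlet(αᵢ + nᵢ) = Dirichlet(25, 29, 13, 21, 14).
For a Dirichlet(a₁,…,a_K) with all aᵢ > 1, the mode has j-th component (aⱼ − 1)/(Σaᵢ − K).
Here Σaᵢ = 102 and K = 5, so p_E = (14 − 1)/(102 − 5) = 13/97 ≈ 0.134.

MAP estimate of p_E = 0.134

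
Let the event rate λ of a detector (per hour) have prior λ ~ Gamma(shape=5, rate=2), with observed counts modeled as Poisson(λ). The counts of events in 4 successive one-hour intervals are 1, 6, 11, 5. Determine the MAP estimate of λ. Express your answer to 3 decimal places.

λ̂_MAP = 4.500

Σxᵢ = 1+6+11+5 = 23, with n = 4.
Posterior ∝ λ^4e^(−2λ) · λ^23e^(−4λ) = λ^27e^(−6λ), i.e. Gamma(shape=28, rate=6).
The mode of a Gamma(a, b) with a ≥ 1 (shape–rate) is (a−1)/b = 27/6 ≈ 4.500.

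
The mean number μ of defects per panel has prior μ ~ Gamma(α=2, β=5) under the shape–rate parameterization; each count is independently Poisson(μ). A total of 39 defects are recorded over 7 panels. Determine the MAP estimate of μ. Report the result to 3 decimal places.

Σxᵢ = 39, n = 7.
Posterior ∝ μe^(−5μ) · μ^39e^(−7μ) = μ^40e^(−12μ), i.e. Gamma(shape=41, rate=12).
The mode of a Gamma(a, b) with a ≥ 1 (shape–rate) is (a−1)/b = 40/12 ≈ 3.333.

μ̂_MAP = 3.333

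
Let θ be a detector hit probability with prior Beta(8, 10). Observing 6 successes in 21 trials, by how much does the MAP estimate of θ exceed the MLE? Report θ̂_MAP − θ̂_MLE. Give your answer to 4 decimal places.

MAP − MLE = 0.0656

Posterior is Beta(14, 25); MAP = (14−1)/(39−2) = 13/37 ≈ 0.35135.
MLE ignores the prior: θ̂_MLE = k/n = 6/21 ≈ 0.28571.
Difference = 13/37 − 6/21 = 17/259 ≈ 0.0656.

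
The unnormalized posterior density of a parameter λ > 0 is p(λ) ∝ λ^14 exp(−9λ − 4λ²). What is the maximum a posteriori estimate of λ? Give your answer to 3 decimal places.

λ̂_MAP = 0.875

ℓ'(λ) = 14/λ − 9 − 8λ. Setting this to zero and multiplying by λ: 8λ² + 9λ − 14 = 0.
λ = (−9 + √(9² + 4·8·14)) / (2·8) = (−9 + √529) / 16 = (−9 + 23)/16 = 7/8.
ℓ''(λ) = −14/λ² − 8 < 0, confirming a maximum.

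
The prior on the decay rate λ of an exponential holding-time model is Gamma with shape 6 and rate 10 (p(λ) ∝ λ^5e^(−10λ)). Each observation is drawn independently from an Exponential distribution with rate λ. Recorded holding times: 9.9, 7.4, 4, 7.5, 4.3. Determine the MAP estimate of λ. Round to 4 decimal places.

λ̂_MAP = 0.2320

The Exponential(rate=λ) likelihood is ∝ λ^n e^(−λΣtᵢ). Here n = 5 and Σtᵢ = 9.9 + 7.4 + 4 + 7.5 + 4.3 = 33.1.
Posterior ∝ λ^5e^(−10λ) · λ^5e^(−33.1λ) = λ^10e^(−43.1λ), i.e. Gamma(11, 43.1).
Mode = (a−1)/b = 10/43.1 ≈ 0.2320.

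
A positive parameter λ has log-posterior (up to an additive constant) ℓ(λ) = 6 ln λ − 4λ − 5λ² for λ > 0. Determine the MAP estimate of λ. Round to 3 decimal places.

ℓ'(λ) = 6/λ − 4 − 10λ. Setting this to zero and multiplying by λ: 10λ² + 4λ − 6 = 0.
λ = (−4 + √(4² + 4·10·6)) / (2·10) = (−4 + √256) / 20 = (−4 + 16)/20 = 3/5.
ℓ''(λ) = −6/λ² − 10 < 0, confirming a maximum.

λ̂_MAP = 0.600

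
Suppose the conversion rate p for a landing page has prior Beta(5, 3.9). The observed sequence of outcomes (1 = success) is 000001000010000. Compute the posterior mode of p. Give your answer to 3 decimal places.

Prior: Beta(5, 3.9).
Data: 2 successes in 15 trials (from the sequence). The binomial likelihood contributes p^2(1−p)^13, so the posterior is Beta(5+2, 3.9+13) = Beta(7, 16.9).
For Beta(a, b) with a, b > 1 the mode is (a−1)/(a+b−2) = 6/21.9 ≈ 0.274.

p̂_MAP = 0.274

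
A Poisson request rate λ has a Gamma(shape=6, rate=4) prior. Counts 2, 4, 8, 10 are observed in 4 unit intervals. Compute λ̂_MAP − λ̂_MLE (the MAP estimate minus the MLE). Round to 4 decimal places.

Σxᵢ = 24. Posterior is Gamma(30, 8); MAP = (30−1)/8 = 29/8 ≈ 3.62500.
MLE = x̄ = 24/4 ≈ 6.00000.
Difference = 29/8 − 24/4 = -19/8 ≈ -2.3750.

MAP − MLE = -2.3750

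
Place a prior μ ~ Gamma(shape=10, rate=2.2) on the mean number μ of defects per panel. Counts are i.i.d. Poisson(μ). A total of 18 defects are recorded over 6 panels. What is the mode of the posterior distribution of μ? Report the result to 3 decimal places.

Σxᵢ = 18, n = 6.
Posterior ∝ μ^9e^(−2.2μ) · μ^18e^(−6μ) = μ^27e^(−8.2μ), i.e. Gamma(shape=28, rate=8.2).
The mode of a Gamma(a, b) with a ≥ 1 (shape–rate) is (a−1)/b = 27/8.2 ≈ 3.293.

μ̂_MAP = 3.293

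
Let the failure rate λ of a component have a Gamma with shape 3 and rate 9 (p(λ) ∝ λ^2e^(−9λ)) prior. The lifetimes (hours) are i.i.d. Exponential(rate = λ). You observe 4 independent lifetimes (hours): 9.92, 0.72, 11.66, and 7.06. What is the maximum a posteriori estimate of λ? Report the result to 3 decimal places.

λ̂_MAP = 0.156

The Exponential(rate=λ) likelihood is ∝ λ^n e^(−λΣtᵢ). Here n = 4 and Σtᵢ = 9.92 + 0.72 + 11.66 + 7.06 = 29.36.
Posterior ∝ λ^2e^(−9λ) · λ^4e^(−29.36λ) = λ^6e^(−38.36λ), i.e. Gamma(7, 38.36).
Mode = (a−1)/b = 6/38.36 ≈ 0.156.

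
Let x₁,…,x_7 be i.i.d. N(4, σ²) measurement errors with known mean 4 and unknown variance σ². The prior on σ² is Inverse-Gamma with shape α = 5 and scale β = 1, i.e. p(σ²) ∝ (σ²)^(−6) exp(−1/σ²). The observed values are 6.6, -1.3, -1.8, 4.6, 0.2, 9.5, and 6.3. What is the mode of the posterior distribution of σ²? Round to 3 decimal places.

Sum of squared deviations about the known mean: SS = (6.6−4)² + (-1.3−4)² + (-1.8−4)² + (4.6−4)² + (0.2−4)² + (9.5−4)² + (6.3−4)² = 118.83.
The Normal likelihood contributes (σ²)^(−n/2) exp(−SS/(2σ²)), so the posterior is Inverse-Gamma(α + n/2, β + SS/2) = Inverse-Gamma(8.5, 60.415).
The mode of Inverse-Gamma(a, b) is b/(a+1) = 60.415/9.5 ≈ 6.359.

σ̂²_MAP = 6.359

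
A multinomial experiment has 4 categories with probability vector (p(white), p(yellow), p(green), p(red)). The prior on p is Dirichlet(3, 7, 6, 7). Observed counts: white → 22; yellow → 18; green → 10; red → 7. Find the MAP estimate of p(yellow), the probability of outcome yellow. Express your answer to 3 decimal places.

The posterior is Dirichlet(αᵢ + nᵢ) = Dirichlet(25, 25, 16, 14).
For a Dirichlet(a₁,…,a_K) with all aᵢ > 1, the mode has j-th component (aⱼ − 1)/(Σaᵢ − K).
Here Σaᵢ = 80 and K = 4, so p(yellow) = (25 − 1)/(80 − 4) = 24/76 ≈ 0.316.

MAP estimate of p(yellow) = 0.316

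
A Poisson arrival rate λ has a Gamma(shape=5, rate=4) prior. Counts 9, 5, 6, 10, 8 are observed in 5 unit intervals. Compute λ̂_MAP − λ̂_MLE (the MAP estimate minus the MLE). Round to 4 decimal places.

Σxᵢ = 38. Posterior is Gamma(43, 9); MAP = (43−1)/9 = 42/9 ≈ 4.66667.
MLE = x̄ = 38/5 ≈ 7.60000.
Difference = 42/9 − 38/5 = -44/15 ≈ -2.9333.

MAP − MLE = -2.9333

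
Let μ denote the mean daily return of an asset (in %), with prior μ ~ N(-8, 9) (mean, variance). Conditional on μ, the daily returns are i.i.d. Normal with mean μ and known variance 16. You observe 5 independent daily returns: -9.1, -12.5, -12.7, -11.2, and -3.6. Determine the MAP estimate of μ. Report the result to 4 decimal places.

n = 5; x̄ = ((-9.1) + (-12.5) + (-12.7) + (-11.2) + (-3.6))/5 = -49.1/5 = -9.82.
For a Normal prior and Normal likelihood with known variance, the posterior is Normal; its mode equals its mean, the precision-weighted average.
Prior precision 1/σ₀² = 1/9; data precision n/σ² = 5/16 = 0.3125.
μ̂ = ((1/9)·(-8) + 0.3125·(-9.82)) / (1/9 + 0.3125) = (-5699/1440)/(61/144) = -5699/610 ≈ -9.3426.

μ̂_MAP = -9.3426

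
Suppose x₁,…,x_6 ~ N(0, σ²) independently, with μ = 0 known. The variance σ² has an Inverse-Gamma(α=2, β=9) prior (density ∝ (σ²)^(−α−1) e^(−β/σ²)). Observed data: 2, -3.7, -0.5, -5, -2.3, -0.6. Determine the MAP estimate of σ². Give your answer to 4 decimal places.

Sum of squared deviations about the known mean: SS = (2−0)² + (-3.7−0)² + (-0.5−0)² + (-5−0)² + (-2.3−0)² + (-0.6−0)² = 48.59.
The Normal likelihood contributes (σ²)^(−n/2) exp(−SS/(2σ²)), so the posterior is Inverse-Gamma(α + n/2, β + SS/2) = Inverse-Gamma(5, 33.295).
The mode of Inverse-Gamma(a, b) is b/(a+1) = 33.295/6 ≈ 5.5492.

σ̂²_MAP = 5.5492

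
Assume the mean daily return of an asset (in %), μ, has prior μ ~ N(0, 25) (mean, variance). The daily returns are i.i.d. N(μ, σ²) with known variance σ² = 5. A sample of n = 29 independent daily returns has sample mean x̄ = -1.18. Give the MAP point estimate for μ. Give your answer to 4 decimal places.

μ̂_MAP = -1.1719

n = 29, x̄ = -1.18.
For a Normal prior and Normal likelihood with known variance, the posterior is Normal; its mode equals its mean, the precision-weighted average.
Prior precision 1/σ₀² = 1/25 = 0.04; data precision n/σ² = 29/5 = 5.8.
μ̂ = (0.04·0 + 5.8·(-1.18)) / (0.04 + 5.8) = (-6.844)/5.84 = -1711/1460 ≈ -1.1719.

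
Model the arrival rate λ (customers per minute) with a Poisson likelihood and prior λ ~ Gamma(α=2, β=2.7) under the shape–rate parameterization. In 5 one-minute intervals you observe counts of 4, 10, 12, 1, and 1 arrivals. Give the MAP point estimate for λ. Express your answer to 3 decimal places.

λ̂_MAP = 3.766

Σxᵢ = 4+10+12+1+1 = 28, with n = 5.
Posterior ∝ λe^(−2.7λ) · λ^28e^(−5λ) = λ^29e^(−7.7λ), i.e. Gamma(shape=30, rate=7.7).
The mode of a Gamma(a, b) with a ≥ 1 (shape–rate) is (a−1)/b = 29/7.7 ≈ 3.766.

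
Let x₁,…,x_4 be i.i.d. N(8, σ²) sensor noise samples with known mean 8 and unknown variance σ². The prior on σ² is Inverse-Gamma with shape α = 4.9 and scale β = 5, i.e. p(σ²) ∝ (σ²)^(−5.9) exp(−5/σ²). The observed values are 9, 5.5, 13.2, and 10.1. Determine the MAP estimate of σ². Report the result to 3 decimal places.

Sum of squared deviations about the known mean: SS = (9−8)² + (5.5−8)² + (13.2−8)² + (10.1−8)² = 38.7.
The Normal likelihood contributes (σ²)^(−n/2) exp(−SS/(2σ²)), so the posterior is Inverse-Gamma(α + n/2, β + SS/2) = Inverse-Gamma(6.9, 24.35).
The mode of Inverse-Gamma(a, b) is b/(a+1) = 24.35/7.9 ≈ 3.082.

σ̂²_MAP = 3.082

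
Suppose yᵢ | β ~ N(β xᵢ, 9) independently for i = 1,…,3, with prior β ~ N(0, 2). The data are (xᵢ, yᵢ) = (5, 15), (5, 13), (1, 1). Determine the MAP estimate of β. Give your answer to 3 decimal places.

log p(β | y) = −Σ(yᵢ − βxᵢ)²/(2·9) − β²/(2·2) + const.
Setting the derivative to zero: Σxᵢ(yᵢ − βxᵢ)/9 − β/2 = 0, so β = Σxᵢyᵢ / (Σxᵢ² + σ²/τ²).
Σxᵢyᵢ = 5·15 + 5·13 + 1·1 = 141; Σxᵢ² = 51; σ²/τ² = 4.5.
β̂_MAP = 141 / (51 + 4.5) = 141/55.5 ≈ 2.541.

β̂_MAP = 2.541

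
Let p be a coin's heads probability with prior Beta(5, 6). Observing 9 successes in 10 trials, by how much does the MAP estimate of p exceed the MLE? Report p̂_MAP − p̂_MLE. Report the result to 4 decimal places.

MAP − MLE = -0.2158

Posterior is Beta(14, 7); MAP = (14−1)/(21−2) = 13/19 ≈ 0.68421.
MLE ignores the prior: p̂_MLE = k/n = 9/10 ≈ 0.90000.
Difference = 13/19 − 9/10 = -41/190 ≈ -0.2158.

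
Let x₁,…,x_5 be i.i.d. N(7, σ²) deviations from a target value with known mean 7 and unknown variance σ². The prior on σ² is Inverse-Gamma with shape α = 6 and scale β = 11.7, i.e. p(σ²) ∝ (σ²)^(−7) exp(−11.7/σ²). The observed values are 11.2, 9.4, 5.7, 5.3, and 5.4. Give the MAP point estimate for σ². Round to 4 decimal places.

σ̂²_MAP = 2.8389

Sum of squared deviations about the known mean: SS = (11.2−7)² + (9.4−7)² + (5.7−7)² + (5.3−7)² + (5.4−7)² = 30.54.
The Normal likelihood contributes (σ²)^(−n/2) exp(−SS/(2σ²)), so the posterior is Inverse-Gamma(α + n/2, β + SS/2) = Inverse-Gamma(8.5, 26.97).
The mode of Inverse-Gamma(a, b) is b/(a+1) = 26.97/9.5 ≈ 2.8389.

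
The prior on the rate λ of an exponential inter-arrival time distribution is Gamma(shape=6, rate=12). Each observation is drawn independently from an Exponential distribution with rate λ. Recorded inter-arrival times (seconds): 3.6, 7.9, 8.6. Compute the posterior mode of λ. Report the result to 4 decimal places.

The Exponential(rate=λ) likelihood is ∝ λ^n e^(−λΣtᵢ). Here n = 3 and Σtᵢ = 3.6 + 7.9 + 8.6 = 20.1.
Posterior ∝ λ^5e^(−12λ) · λ^3e^(−20.1λ) = λ^8e^(−32.1λ), i.e. Gamma(9, 32.1).
Mode = (a−1)/b = 8/32.1 ≈ 0.2492.

λ̂_MAP = 0.2492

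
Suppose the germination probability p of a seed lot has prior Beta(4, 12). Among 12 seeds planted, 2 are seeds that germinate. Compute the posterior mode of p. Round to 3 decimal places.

p̂_MAP = 0.192

Prior: Beta(4, 12).
Data: 2 successes in 12 trials. The binomial likelihood contributes p^2(1−p)^10, so the posterior is Beta(4+2, 12+10) = Beta(6, 22).
For Beta(a, b) with a, b > 1 the mode is (a−1)/(a+b−2) = 5/26 ≈ 0.192.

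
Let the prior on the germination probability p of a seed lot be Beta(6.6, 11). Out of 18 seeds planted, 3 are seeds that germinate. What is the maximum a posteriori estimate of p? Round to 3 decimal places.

p̂_MAP = 0.256

Prior: Beta(6.6, 11).
Data: 3 successes in 18 trials. The binomial likelihood contributes p^3(1−p)^15, so the posterior is Beta(6.6+3, 11+15) = Beta(9.6, 26).
For Beta(a, b) with a, b > 1 the mode is (a−1)/(a+b−2) = 8.6/33.6 ≈ 0.256.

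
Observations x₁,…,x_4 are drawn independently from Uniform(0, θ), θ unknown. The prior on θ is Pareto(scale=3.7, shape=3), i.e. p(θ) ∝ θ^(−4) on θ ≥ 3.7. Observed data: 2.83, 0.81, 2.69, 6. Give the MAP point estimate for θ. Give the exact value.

The Uniform(0, θ) likelihood is θ^(−n) for θ ≥ max(xᵢ), zero otherwise. Here max(xᵢ) = 6.
Posterior ∝ θ^(−4) · θ^(−4) = θ^(−8) on θ ≥ max(3.7, 6) = 6.
This density is strictly decreasing in θ, so the posterior mode lies at the lower boundary of the support.

θ̂_MAP = 6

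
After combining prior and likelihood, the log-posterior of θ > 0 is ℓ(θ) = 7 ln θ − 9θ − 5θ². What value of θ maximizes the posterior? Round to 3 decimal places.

ℓ'(θ) = 7/θ − 9 − 10θ. Setting this to zero and multiplying by θ: 10θ² + 9θ − 7 = 0.
θ = (−9 + √(9² + 4·10·7)) / (2·10) = (−9 + √361) / 20 = (−9 + 19)/20 = 1/2.
ℓ''(θ) = −7/θ² − 10 < 0, confirming a maximum.

θ̂_MAP = 0.500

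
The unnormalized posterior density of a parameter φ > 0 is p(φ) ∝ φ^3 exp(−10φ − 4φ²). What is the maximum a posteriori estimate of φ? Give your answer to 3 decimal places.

ℓ'(φ) = 3/φ − 10 − 8φ. Setting this to zero and multiplying by φ: 8φ² + 10φ − 3 = 0.
φ = (−10 + √(10² + 4·8·3)) / (2·8) = (−10 + √196) / 16 = (−10 + 14)/16 = 1/4.
ℓ''(φ) = −3/φ² − 8 < 0, confirming a maximum.

φ̂_MAP = 0.250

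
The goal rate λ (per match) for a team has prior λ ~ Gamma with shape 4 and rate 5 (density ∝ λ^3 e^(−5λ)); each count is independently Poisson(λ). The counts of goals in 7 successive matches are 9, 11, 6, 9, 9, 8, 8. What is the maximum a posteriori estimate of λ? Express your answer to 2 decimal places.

λ̂_MAP = 5.25

Σxᵢ = 9+11+6+9+9+8+8 = 60, with n = 7.
Posterior ∝ λ^3e^(−5λ) · λ^60e^(−7λ) = λ^63e^(−12λ), i.e. Gamma(shape=64, rate=12).
The mode of a Gamma(a, b) with a ≥ 1 (shape–rate) is (a−1)/b = 63/12 ≈ 5.25.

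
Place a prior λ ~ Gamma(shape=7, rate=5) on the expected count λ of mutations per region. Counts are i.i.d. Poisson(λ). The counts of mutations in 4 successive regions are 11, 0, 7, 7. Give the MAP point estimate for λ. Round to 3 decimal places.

λ̂_MAP = 3.444

Σxᵢ = 11+0+7+7 = 25, with n = 4.
Posterior ∝ λ^6e^(−5λ) · λ^25e^(−4λ) = λ^31e^(−9λ), i.e. Gamma(shape=32, rate=9).
The mode of a Gamma(a, b) with a ≥ 1 (shape–rate) is (a−1)/b = 31/9 ≈ 3.444.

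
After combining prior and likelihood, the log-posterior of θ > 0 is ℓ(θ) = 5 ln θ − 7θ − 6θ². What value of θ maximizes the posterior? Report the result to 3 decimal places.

ℓ'(θ) = 5/θ − 7 − 12θ. Setting this to zero and multiplying by θ: 12θ² + 7θ − 5 = 0.
θ = (−7 + √(7² + 4·12·5)) / (2·12) = (−7 + √289) / 24 = (−7 + 17)/24 = 5/12.
ℓ''(θ) = −5/θ² − 12 < 0, confirming a maximum.

θ̂_MAP = 0.417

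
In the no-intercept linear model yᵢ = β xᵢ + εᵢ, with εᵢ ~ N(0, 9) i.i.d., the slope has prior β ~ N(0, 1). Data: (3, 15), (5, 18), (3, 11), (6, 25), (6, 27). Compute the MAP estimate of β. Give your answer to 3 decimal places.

log p(β | y) = −Σ(yᵢ − βxᵢ)²/(2·9) − β²/(2·1) + const.
Setting the derivative to zero: Σxᵢ(yᵢ − βxᵢ)/9 − β/1 = 0, so β = Σxᵢyᵢ / (Σxᵢ² + σ²/τ²).
Σxᵢyᵢ = 3·15 + 5·18 + 3·11 + 6·25 + 6·27 = 480; Σxᵢ² = 115; σ²/τ² = 9.
β̂_MAP = 480 / (115 + 9) = 480/124 ≈ 3.871.

β̂_MAP = 3.871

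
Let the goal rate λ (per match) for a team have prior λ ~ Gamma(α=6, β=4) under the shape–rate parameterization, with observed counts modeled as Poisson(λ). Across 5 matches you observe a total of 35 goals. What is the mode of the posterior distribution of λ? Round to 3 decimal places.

Σxᵢ = 35, n = 5.
Posterior ∝ λ^5e^(−4λ) · λ^35e^(−5λ) = λ^40e^(−9λ), i.e. Gamma(shape=41, rate=9).
The mode of a Gamma(a, b) with a ≥ 1 (shape–rate) is (a−1)/b = 40/9 ≈ 4.444.

λ̂_MAP = 4.444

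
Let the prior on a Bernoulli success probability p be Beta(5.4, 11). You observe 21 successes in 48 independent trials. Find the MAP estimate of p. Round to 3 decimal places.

p̂_MAP = 0.407

Prior: Beta(5.4, 11).
Data: 21 successes in 48 trials. The binomial likelihood contributes p^21(1−p)^27, so the posterior is Beta(5.4+21, 11+27) = Beta(26.4, 38).
For Beta(a, b) with a, b > 1 the mode is (a−1)/(a+b−2) = 25.4/62.4 ≈ 0.407.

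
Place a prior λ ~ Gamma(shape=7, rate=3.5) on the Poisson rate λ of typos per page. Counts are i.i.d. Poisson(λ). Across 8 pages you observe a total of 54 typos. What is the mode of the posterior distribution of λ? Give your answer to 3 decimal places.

λ̂_MAP = 5.217

Σxᵢ = 54, n = 8.
Posterior ∝ λ^6e^(−3.5λ) · λ^54e^(−8λ) = λ^60e^(−11.5λ), i.e. Gamma(shape=61, rate=11.5).
The mode of a Gamma(a, b) with a ≥ 1 (shape–rate) is (a−1)/b = 60/11.5 ≈ 5.217.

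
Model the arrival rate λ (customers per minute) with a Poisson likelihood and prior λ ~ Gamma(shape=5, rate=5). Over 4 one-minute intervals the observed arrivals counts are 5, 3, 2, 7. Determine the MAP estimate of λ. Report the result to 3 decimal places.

Σxᵢ = 5+3+2+7 = 17, with n = 4.
Posterior ∝ λ^4e^(−5λ) · λ^17e^(−4λ) = λ^21e^(−9λ), i.e. Gamma(shape=22, rate=9).
The mode of a Gamma(a, b) with a ≥ 1 (shape–rate) is (a−1)/b = 21/9 ≈ 2.333.

λ̂_MAP = 2.333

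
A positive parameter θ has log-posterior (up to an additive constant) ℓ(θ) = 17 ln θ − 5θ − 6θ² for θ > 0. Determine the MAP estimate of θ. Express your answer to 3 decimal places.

θ̂_MAP = 1.000

ℓ'(θ) = 17/θ − 5 − 12θ. Setting this to zero and multiplying by θ: 12θ² + 5θ − 17 = 0.
θ = (−5 + √(5² + 4·12·17)) / (2·12) = (−5 + √841) / 24 = (−5 + 29)/24 = 1.
ℓ''(θ) = −17/θ² − 12 < 0, confirming a maximum.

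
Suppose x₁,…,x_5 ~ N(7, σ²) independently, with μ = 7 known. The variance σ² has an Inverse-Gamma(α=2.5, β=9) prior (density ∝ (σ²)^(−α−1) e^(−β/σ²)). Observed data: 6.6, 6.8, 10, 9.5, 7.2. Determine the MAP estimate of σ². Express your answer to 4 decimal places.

Sum of squared deviations about the known mean: SS = (6.6−7)² + (6.8−7)² + (10−7)² + (9.5−7)² + (7.2−7)² = 15.49.
The Normal likelihood contributes (σ²)^(−n/2) exp(−SS/(2σ²)), so the posterior is Inverse-Gamma(α + n/2, β + SS/2) = Inverse-Gamma(5, 16.745).
The mode of Inverse-Gamma(a, b) is b/(a+1) = 16.745/6 ≈ 2.7908.

σ̂²_MAP = 2.7908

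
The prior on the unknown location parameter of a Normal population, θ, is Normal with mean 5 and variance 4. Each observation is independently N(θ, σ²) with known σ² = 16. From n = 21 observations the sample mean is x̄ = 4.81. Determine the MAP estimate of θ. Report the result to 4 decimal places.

n = 21, x̄ = 4.81.
For a Normal prior and Normal likelihood with known variance, the posterior is Normal; its mode equals its mean, the precision-weighted average.
Prior precision 1/σ₀² = 1/4 = 0.25; data precision n/σ² = 21/16 = 1.3125.
θ̂ = (0.25·5 + 1.3125·4.81) / (0.25 + 1.3125) = 7.563125/1.5625 = 4.8404.

θ̂_MAP = 4.8404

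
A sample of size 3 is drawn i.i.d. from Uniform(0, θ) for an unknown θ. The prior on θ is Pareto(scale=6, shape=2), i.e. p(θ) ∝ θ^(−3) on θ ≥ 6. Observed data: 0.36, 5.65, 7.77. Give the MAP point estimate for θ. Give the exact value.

θ̂_MAP = 7.77

The Uniform(0, θ) likelihood is θ^(−n) for θ ≥ max(xᵢ), zero otherwise. Here max(xᵢ) = 7.77.
Posterior ∝ θ^(−3) · θ^(−3) = θ^(−6) on θ ≥ max(6, 7.77) = 7.77.
This density is strictly decreasing in θ, so the posterior mode lies at the lower boundary of the support.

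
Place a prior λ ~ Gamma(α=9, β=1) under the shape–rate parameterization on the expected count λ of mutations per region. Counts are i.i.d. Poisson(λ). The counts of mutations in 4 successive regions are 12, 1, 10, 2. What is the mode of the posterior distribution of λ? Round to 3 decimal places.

λ̂_MAP = 6.600

Σxᵢ = 12+1+10+2 = 25, with n = 4.
Posterior ∝ λ^8e^(−1λ) · λ^25e^(−4λ) = λ^33e^(−5λ), i.e. Gamma(shape=34, rate=5).
The mode of a Gamma(a, b) with a ≥ 1 (shape–rate) is (a−1)/b = 33/5 ≈ 6.600.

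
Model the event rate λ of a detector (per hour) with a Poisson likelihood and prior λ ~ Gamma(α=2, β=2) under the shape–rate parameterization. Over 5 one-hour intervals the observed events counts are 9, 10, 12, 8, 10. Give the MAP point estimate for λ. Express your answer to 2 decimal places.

λ̂_MAP = 7.14

Σxᵢ = 9+10+12+8+10 = 49, with n = 5.
Posterior ∝ λe^(−2λ) · λ^49e^(−5λ) = λ^50e^(−7λ), i.e. Gamma(shape=51, rate=7).
The mode of a Gamma(a, b) with a ≥ 1 (shape–rate) is (a−1)/b = 50/7 ≈ 7.14.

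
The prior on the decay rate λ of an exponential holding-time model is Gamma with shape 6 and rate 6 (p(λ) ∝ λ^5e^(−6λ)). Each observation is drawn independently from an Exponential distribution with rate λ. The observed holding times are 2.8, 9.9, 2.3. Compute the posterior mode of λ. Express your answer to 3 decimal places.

λ̂_MAP = 0.381

The Exponential(rate=λ) likelihood is ∝ λ^n e^(−λΣtᵢ). Here n = 3 and Σtᵢ = 2.8 + 9.9 + 2.3 = 15.
Posterior ∝ λ^5e^(−6λ) · λ^3e^(−15λ) = λ^8e^(−21λ), i.e. Gamma(9, 21).
Mode = (a−1)/b = 8/21 ≈ 0.381.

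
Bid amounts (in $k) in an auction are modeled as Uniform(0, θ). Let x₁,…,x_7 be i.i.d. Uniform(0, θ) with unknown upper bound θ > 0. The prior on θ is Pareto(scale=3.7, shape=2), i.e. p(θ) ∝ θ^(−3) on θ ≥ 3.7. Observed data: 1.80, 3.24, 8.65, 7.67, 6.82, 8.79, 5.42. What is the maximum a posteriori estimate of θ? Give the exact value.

θ̂_MAP = 8.79

The Uniform(0, θ) likelihood is θ^(−n) for θ ≥ max(xᵢ), zero otherwise. Here max(xᵢ) = 8.79.
Posterior ∝ θ^(−3) · θ^(−7) = θ^(−10) on θ ≥ max(3.7, 8.79) = 8.79.
This density is strictly decreasing in θ, so the posterior mode lies at the lower boundary of the support.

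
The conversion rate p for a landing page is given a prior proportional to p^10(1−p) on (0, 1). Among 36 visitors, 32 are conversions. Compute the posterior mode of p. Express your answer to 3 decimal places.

The prior density ∝ p^10(1−p)^1 is the kernel of Beta(11, 2).
Data: 32 successes in 36 trials. The binomial likelihood contributes p^32(1−p)^4, so the posterior is Beta(11+32, 2+4) = Beta(43, 6).
For Beta(a, b) with a, b > 1 the mode is (a−1)/(a+b−2) = 42/47 ≈ 0.894.

p̂_MAP = 0.894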